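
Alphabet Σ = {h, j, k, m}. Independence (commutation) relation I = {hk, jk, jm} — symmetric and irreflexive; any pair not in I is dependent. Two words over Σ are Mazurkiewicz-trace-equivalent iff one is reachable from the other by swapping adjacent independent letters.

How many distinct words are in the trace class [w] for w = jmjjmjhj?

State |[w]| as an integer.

15

drop 0:j onto floor
drop 1:m onto floor
drop 2:j onto {0:j}
drop 3:j onto {2:j}
drop 4:m onto {1:m}
drop 5:j onto {3:j}
drop 6:h onto {4:m, 5:j}
drop 7:j onto {6:h}
ground layer = {0:j, 1:m}
drop-orders for the pieces not yet dropped (sum over which currently-grounded one goes next):
  1 to go: {7} 1
  2 to go: {6,7} 1
  3 to go: {4,6,7} 1  {5,6,7} 1
  4 to go: {1,4,6,7} 1  {3,5,6,7} 1  {4,5,6,7} 2
  5 to go: {1,4,5,6,7} 3  {2,3,5,6,7} 1  {3,4,5,6,7} 3
  6 to go: {0,2,3,5,6,7} 1  {1,3,4,5,6,7} 6  {2,3,4,5,6,7} 4
  if 0:j drops first: 10 orders
  if 1:m drops first: 5 orders
heap linearizations: 15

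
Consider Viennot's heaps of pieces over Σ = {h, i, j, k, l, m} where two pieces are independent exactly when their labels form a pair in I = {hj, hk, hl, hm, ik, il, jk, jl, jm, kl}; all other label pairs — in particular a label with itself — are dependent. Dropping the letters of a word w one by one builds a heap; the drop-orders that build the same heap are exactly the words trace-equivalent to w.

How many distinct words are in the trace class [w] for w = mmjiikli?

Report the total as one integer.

drop 0:m onto floor
drop 1:m onto {0:m}
drop 2:j onto floor
drop 3:i onto {1:m, 2:j}
drop 4:i onto {3:i}
drop 5:k onto {1:m}
drop 6:l onto {1:m}
drop 7:i onto {4:i}
ground layer = {0:m, 2:j}
drop-orders for the pieces not yet dropped (sum over which currently-grounded one goes next):
  1 to go: {5} 1  {6} 1  {7} 1
  2 to go: {4,7} 1  {5,6} 2  {5,7} 2  {6,7} 2
  3 to go: {3,4,7} 1  {4,5,7} 3  {4,6,7} 3  {5,6,7} 6
  4 to go: {2,3,4,7} 1  {3,4,5,7} 4  {3,4,6,7} 4  {4,5,6,7} 12
  5 to go: {2,3,4,5,7} 5  {2,3,4,6,7} 5  {3,4,5,6,7} 20
  6 to go: {1,3,4,5,6,7} 20  {2,3,4,5,6,7} 30
  if 0:m drops first: 50 orders
  if 2:j drops first: 20 orders
heap linearizations: 70

70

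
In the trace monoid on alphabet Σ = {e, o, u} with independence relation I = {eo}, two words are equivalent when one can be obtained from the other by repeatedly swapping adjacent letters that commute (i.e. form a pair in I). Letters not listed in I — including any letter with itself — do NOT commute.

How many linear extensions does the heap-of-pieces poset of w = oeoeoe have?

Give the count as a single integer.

20

0(o) covers ∅
1(e) covers ∅
2(o) covers 0:o
3(e) covers 1:e
4(o) covers 2:o
5(e) covers 3:e
floor of heap: 0:o, 1:e
completions by unplaced set U, small U first (add the entries for U minus each lowest piece of U):
  |U|=1: {4}:1  {5}:1
  |U|=2: {2,4}:1  {3,5}:1  {4,5}:2
  |U|=3: {0,2,4}:1  {1,3,5}:1  {2,4,5}:3  {3,4,5}:3
  |U|=4: {0,2,4,5}:4  {1,3,4,5}:4  {2,3,4,5}:6
  start at 0(o): 10
  start at 1(e): 10
sum over floor = 20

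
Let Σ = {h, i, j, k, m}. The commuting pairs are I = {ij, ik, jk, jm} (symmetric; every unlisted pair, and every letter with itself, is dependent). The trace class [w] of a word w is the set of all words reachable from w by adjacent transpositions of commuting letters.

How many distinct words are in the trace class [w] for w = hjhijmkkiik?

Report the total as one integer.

0(h) covers ∅
1(j) covers 0:h
2(h) covers 1:j
3(i) covers 2:h
4(j) covers 2:h
5(m) covers 3:i
6(k) covers 5:m
7(k) covers 6:k
8(i) covers 5:m
9(i) covers 8:i
10(k) covers 7:k
floor of heap: 0:h
completions by unplaced set U, small U first (add the entries for U minus each lowest piece of U):
  |U|=1: {4}:1  {9}:1  {10}:1
  |U|=2: {4,9}:2  {4,10}:2  {7,10}:1  {8,9}:1  {9,10}:2
  |U|=3: {4,7,10}:3  {4,8,9}:3  {4,9,10}:6  {6,7,10}:1  {7,9,10}:3  {8,9,10}:3
  |U|=4: {4,6,7,10}:4  {4,7,9,10}:12  {4,8,9,10}:12  {6,7,9,10}:4  {7,8,9,10}:6
  |U|=5: {4,6,7,9,10}:20  {4,7,8,9,10}:30  {6,7,8,9,10}:10
  |U|=6: {4,6,7,8,9,10}:60  {5,6,7,8,9,10}:10
  |U|=7: {3,5,6,7,8,9,10}:10  {4,5,6,7,8,9,10}:70
  |U|=8: {3,4,5,6,7,8,9,10}:80
  |U|=9: {2,3,4,5,6,7,8,9,10}:80
  start at 0(h): 80

80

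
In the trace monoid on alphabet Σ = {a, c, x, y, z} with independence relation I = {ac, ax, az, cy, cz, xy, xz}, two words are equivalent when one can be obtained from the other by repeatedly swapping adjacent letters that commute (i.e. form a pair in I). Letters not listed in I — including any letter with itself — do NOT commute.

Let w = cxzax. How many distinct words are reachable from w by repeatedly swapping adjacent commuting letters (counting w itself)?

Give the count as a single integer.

0(c) covers ∅
1(x) covers 0:c
2(z) covers ∅
3(a) covers ∅
4(x) covers 1:x
floor of heap: 0:c, 2:z, 3:a
completions by unplaced set U, small U first (add the entries for U minus each lowest piece of U):
  |U|=1: {2}:1  {3}:1  {4}:1
  |U|=2: {1,4}:1  {2,3}:2  {2,4}:2  {3,4}:2
  |U|=3: {0,1,4}:1  {1,2,4}:3  {1,3,4}:3  {2,3,4}:6
  start at 0(c): 12
  start at 2(z): 4
  start at 3(a): 4
sum over floor = 20

20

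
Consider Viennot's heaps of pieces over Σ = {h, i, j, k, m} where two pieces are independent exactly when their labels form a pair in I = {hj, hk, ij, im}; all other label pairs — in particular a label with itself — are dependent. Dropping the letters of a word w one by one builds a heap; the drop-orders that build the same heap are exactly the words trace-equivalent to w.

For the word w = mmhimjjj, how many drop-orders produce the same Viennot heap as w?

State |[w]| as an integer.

5

0(m) covers ∅
1(m) covers 0:m
2(h) covers 1:m
3(i) covers 2:h
4(m) covers 2:h
5(j) covers 4:m
6(j) covers 5:j
7(j) covers 6:j
floor of heap: 0:m
completions by unplaced set U, small U first (add the entries for U minus each lowest piece of U):
  |U|=1: {3}:1  {7}:1
  |U|=2: {3,7}:2  {6,7}:1
  |U|=3: {3,6,7}:3  {5,6,7}:1
  |U|=4: {3,5,6,7}:4  {4,5,6,7}:1
  |U|=5: {3,4,5,6,7}:5
  |U|=6: {2,3,4,5,6,7}:5
  start at 0(m): 5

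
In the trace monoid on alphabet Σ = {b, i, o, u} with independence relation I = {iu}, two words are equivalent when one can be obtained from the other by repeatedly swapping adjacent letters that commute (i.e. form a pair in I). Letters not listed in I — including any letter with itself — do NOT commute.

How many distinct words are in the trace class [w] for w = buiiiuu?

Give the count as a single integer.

20

0(b) covers ∅
1(u) covers 0:b
2(i) covers 0:b
3(i) covers 2:i
4(i) covers 3:i
5(u) covers 1:u
6(u) covers 5:u
floor of heap: 0:b
completions by unplaced set U, small U first (add the entries for U minus each lowest piece of U):
  |U|=1: {4}:1  {6}:1
  |U|=2: {3,4}:1  {4,6}:2  {5,6}:1
  |U|=3: {1,5,6}:1  {2,3,4}:1  {3,4,6}:3  {4,5,6}:3
  |U|=4: {1,4,5,6}:4  {2,3,4,6}:4  {3,4,5,6}:6
  |U|=5: {1,3,4,5,6}:10  {2,3,4,5,6}:10
  start at 0(b): 20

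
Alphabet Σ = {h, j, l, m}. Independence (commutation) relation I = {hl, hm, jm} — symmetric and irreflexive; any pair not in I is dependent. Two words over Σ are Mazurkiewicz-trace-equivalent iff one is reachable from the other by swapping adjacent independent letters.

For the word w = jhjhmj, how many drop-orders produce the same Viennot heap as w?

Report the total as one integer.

6

0(j) covers ∅
1(h) covers 0:j
2(j) covers 1:h
3(h) covers 2:j
4(m) covers ∅
5(j) covers 3:h
floor of heap: 0:j, 4:m
completions by unplaced set U, small U first (add the entries for U minus each lowest piece of U):
  |U|=1: {4}:1  {5}:1
  |U|=2: {3,5}:1  {4,5}:2
  |U|=3: {2,3,5}:1  {3,4,5}:3
  |U|=4: {1,2,3,5}:1  {2,3,4,5}:4
  start at 0(j): 5
  start at 4(m): 1
sum over floor = 6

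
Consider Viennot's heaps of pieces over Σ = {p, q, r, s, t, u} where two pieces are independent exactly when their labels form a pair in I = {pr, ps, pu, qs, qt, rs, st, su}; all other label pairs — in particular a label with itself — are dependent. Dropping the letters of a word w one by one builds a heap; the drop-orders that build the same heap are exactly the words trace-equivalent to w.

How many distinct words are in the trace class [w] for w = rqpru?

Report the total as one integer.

0(r) covers ∅
1(q) covers 0:r
2(p) covers 1:q
3(r) covers 1:q
4(u) covers 3:r
floor of heap: 0:r
completions by unplaced set U, small U first (add the entries for U minus each lowest piece of U):
  |U|=1: {2}:1  {4}:1
  |U|=2: {2,4}:2  {3,4}:1
  |U|=3: {2,3,4}:3
  start at 0(r): 3

3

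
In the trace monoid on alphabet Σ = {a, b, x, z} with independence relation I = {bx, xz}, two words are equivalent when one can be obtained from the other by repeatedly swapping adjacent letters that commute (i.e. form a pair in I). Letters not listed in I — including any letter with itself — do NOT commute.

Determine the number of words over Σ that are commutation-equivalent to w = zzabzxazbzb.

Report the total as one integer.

3

#0=z has no predecessor
#1=z depends on [0:z]
#2=a depends on [1:z]
#3=b depends on [2:a]
#4=z depends on [3:b]
#5=x depends on [2:a]
#6=a depends on [4:z, 5:x]
#7=z depends on [6:a]
#8=b depends on [7:z]
#9=z depends on [8:b]
#10=b depends on [9:z]
sources: [0:z]
N(rest) = Σ N(rest − s) over sources s of rest; N(one piece) = 1:
  size 1 → [10]=1
  size 2 → [9,10]=1
  size 3 → [8,9,10]=1
  size 4 → [7,8,9,10]=1
  size 5 → [6,7,8,9,10]=1
  size 6 → [4,6,7,8,9,10]=1  [5,6,7,8,9,10]=1
  size 7 → [3,4,6,7,8,9,10]=1  [4,5,6,7,8,9,10]=2
  size 8 → [3,4,5,6,7,8,9,10]=3
  size 9 → [2,3,4,5,6,7,8,9,10]=3
  first=0(z) contributes 3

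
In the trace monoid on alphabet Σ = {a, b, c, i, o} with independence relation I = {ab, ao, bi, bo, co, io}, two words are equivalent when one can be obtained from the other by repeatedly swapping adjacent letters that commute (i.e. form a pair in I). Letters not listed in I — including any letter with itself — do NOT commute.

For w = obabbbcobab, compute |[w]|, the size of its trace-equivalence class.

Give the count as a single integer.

0(o) covers ∅
1(b) covers ∅
2(a) covers ∅
3(b) covers 1:b
4(b) covers 3:b
5(b) covers 4:b
6(c) covers 2:a, 5:b
7(o) covers 0:o
8(b) covers 6:c
9(a) covers 6:c
10(b) covers 8:b
floor of heap: 0:o, 1:b, 2:a
completions by unplaced set U, small U first (add the entries for U minus each lowest piece of U):
  |U|=1: {7}:1  {9}:1  {10}:1
  |U|=2: {0,7}:1  {7,9}:2  {7,10}:2  {8,10}:1  {9,10}:2
  |U|=3: {0,7,9}:3  {0,7,10}:3  {7,8,10}:3  {7,9,10}:6  {8,9,10}:3
  |U|=4: {0,7,8,10}:6  {0,7,9,10}:12  {6,8,9,10}:3  {7,8,9,10}:12
  |U|=5: {0,7,8,9,10}:30  {2,6,8,9,10}:3  {5,6,8,9,10}:3  {6,7,8,9,10}:15
  |U|=6: {0,6,7,8,9,10}:45  {2,5,6,8,9,10}:6  {2,6,7,8,9,10}:18  {4,5,6,8,9,10}:3  {5,6,7,8,9,10}:18
  |U|=7: {0,2,6,7,8,9,10}:63  {0,5,6,7,8,9,10}:63  {2,4,5,6,8,9,10}:9  {2,5,6,7,8,9,10}:42  {3,4,5,6,8,9,10}:3  {4,5,6,7,8,9,10}:21
  |U|=8: {0,2,5,6,7,8,9,10}:168  {0,4,5,6,7,8,9,10}:84  {1,3,4,5,6,8,9,10}:3  {2,3,4,5,6,8,9,10}:12  {2,4,5,6,7,8,9,10}:72  {3,4,5,6,7,8,9,10}:24
  |U|=9: {0,2,4,5,6,7,8,9,10}:324  {0,3,4,5,6,7,8,9,10}:108  {1,2,3,4,5,6,8,9,10}:15  {1,3,4,5,6,7,8,9,10}:27  {2,3,4,5,6,7,8,9,10}:108
  start at 0(o): 150
  start at 1(b): 540
  start at 2(a): 135
sum over floor = 825

825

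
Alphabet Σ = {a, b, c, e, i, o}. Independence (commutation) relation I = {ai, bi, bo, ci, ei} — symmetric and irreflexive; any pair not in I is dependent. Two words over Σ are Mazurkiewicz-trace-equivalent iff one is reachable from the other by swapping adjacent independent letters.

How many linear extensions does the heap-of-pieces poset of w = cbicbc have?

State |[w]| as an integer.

6

drop 0:c onto floor
drop 1:b onto {0:c}
drop 2:i onto floor
drop 3:c onto {1:b}
drop 4:b onto {3:c}
drop 5:c onto {4:b}
ground layer = {0:c, 2:i}
drop-orders for the pieces not yet dropped (sum over which currently-grounded one goes next):
  1 to go: {2} 1  {5} 1
  2 to go: {2,5} 2  {4,5} 1
  3 to go: {2,4,5} 3  {3,4,5} 1
  4 to go: {1,3,4,5} 1  {2,3,4,5} 4
  if 0:c drops first: 5 orders
  if 2:i drops first: 1 orders
heap linearizations: 6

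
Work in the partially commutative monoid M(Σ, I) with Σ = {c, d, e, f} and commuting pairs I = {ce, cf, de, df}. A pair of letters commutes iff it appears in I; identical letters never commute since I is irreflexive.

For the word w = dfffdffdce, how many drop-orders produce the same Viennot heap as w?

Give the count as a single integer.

210

#0=d has no predecessor
#1=f has no predecessor
#2=f depends on [1:f]
#3=f depends on [2:f]
#4=d depends on [0:d]
#5=f depends on [3:f]
#6=f depends on [5:f]
#7=d depends on [4:d]
#8=c depends on [7:d]
#9=e depends on [6:f]
sources: [0:d, 1:f]
N(rest) = Σ N(rest − s) over sources s of rest; N(one piece) = 1:
  size 1 → [8]=1  [9]=1
  size 2 → [6,9]=1  [7,8]=1  [8,9]=2
  size 3 → [4,7,8]=1  [5,6,9]=1  [6,8,9]=3  [7,8,9]=3
  size 4 → [0,4,7,8]=1  [3,5,6,9]=1  [4,7,8,9]=4  [5,6,8,9]=4  [6,7,8,9]=6
  size 5 → [0,4,7,8,9]=5  [2,3,5,6,9]=1  [3,5,6,8,9]=5  [4,6,7,8,9]=10  [5,6,7,8,9]=10
  size 6 → [0,4,6,7,8,9]=15  [1,2,3,5,6,9]=1  [2,3,5,6,8,9]=6  [3,5,6,7,8,9]=15  [4,5,6,7,8,9]=20
  size 7 → [0,4,5,6,7,8,9]=35  [1,2,3,5,6,8,9]=7  [2,3,5,6,7,8,9]=21  [3,4,5,6,7,8,9]=35
  size 8 → [0,3,4,5,6,7,8,9]=70  [1,2,3,5,6,7,8,9]=28  [2,3,4,5,6,7,8,9]=56
  first=0(d) contributes 84
  first=1(f) contributes 126
|[w]| = 210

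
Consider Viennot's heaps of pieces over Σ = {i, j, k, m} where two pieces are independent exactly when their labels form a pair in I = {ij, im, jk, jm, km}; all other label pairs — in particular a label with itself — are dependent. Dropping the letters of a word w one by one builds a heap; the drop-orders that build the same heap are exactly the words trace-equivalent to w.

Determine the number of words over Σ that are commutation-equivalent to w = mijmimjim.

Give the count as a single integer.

drop 0:m onto floor
drop 1:i onto floor
drop 2:j onto floor
drop 3:m onto {0:m}
drop 4:i onto {1:i}
drop 5:m onto {3:m}
drop 6:j onto {2:j}
drop 7:i onto {4:i}
drop 8:m onto {5:m}
ground layer = {0:m, 1:i, 2:j}
drop-orders for the pieces not yet dropped (sum over which currently-grounded one goes next):
  1 to go: {6} 1  {7} 1  {8} 1
  2 to go: {2,6} 1  {4,7} 1  {5,8} 1  {6,7} 2  {6,8} 2  {7,8} 2
  3 to go: {1,4,7} 1  {2,6,7} 3  {2,6,8} 3  {3,5,8} 1  {4,6,7} 3  {4,7,8} 3  {5,6,8} 3  {5,7,8} 3  {6,7,8} 6
  4 to go: {0,3,5,8} 1  {1,4,6,7} 4  {1,4,7,8} 4  {2,4,6,7} 6  {2,5,6,8} 6  {2,6,7,8} 12  {3,5,6,8} 4  {3,5,7,8} 4  {4,5,7,8} 6  {4,6,7,8} 12  {5,6,7,8} 12
  5 to go: {0,3,5,6,8} 5  {0,3,5,7,8} 5  {1,2,4,6,7} 10  {1,4,5,7,8} 10  {1,4,6,7,8} 20  {2,3,5,6,8} 10  {2,4,6,7,8} 30  {2,5,6,7,8} 30  {3,4,5,7,8} 10  {3,5,6,7,8} 20  {4,5,6,7,8} 30
  6 to go: {0,2,3,5,6,8} 15  {0,3,4,5,7,8} 15  {0,3,5,6,7,8} 30  {1,2,4,6,7,8} 60  {1,3,4,5,7,8} 20  {1,4,5,6,7,8} 60  {2,3,5,6,7,8} 60  {2,4,5,6,7,8} 90  {3,4,5,6,7,8} 60
  7 to go: {0,1,3,4,5,7,8} 35  {0,2,3,5,6,7,8} 105  {0,3,4,5,6,7,8} 105  {1,2,4,5,6,7,8} 210  {1,3,4,5,6,7,8} 140  {2,3,4,5,6,7,8} 210
  if 0:m drops first: 560 orders
  if 1:i drops first: 420 orders
  if 2:j drops first: 280 orders
heap linearizations: 1260

1260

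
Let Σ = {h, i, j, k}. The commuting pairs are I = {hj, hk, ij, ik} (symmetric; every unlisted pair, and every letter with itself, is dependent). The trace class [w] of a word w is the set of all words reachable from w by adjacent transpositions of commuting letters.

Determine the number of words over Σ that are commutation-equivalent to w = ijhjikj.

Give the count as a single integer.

35

#0=i has no predecessor
#1=j has no predecessor
#2=h depends on [0:i]
#3=j depends on [1:j]
#4=i depends on [2:h]
#5=k depends on [3:j]
#6=j depends on [5:k]
sources: [0:i, 1:j]
N(rest) = Σ N(rest − s) over sources s of rest; N(one piece) = 1:
  size 1 → [4]=1  [6]=1
  size 2 → [2,4]=1  [4,6]=2  [5,6]=1
  size 3 → [0,2,4]=1  [2,4,6]=3  [3,5,6]=1  [4,5,6]=3
  size 4 → [0,2,4,6]=4  [1,3,5,6]=1  [2,4,5,6]=6  [3,4,5,6]=4
  size 5 → [0,2,4,5,6]=10  [1,3,4,5,6]=5  [2,3,4,5,6]=10
  first=0(i) contributes 15
  first=1(j) contributes 20
|[w]| = 35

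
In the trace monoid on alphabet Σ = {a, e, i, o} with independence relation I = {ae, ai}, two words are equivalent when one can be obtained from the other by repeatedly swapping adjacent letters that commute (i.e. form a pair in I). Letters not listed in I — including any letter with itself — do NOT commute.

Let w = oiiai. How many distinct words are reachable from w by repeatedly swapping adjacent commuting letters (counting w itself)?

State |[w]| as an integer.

0(o) covers ∅
1(i) covers 0:o
2(i) covers 1:i
3(a) covers 0:o
4(i) covers 2:i
floor of heap: 0:o
completions by unplaced set U, small U first (add the entries for U minus each lowest piece of U):
  |U|=1: {3}:1  {4}:1
  |U|=2: {2,4}:1  {3,4}:2
  |U|=3: {1,2,4}:1  {2,3,4}:3
  start at 0(o): 4

4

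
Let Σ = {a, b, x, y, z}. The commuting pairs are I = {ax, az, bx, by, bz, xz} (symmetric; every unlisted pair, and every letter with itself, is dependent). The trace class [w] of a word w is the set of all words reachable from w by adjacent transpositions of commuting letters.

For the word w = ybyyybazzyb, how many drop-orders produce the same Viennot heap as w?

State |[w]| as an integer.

piece 0:y — minimal
piece 1:b — minimal
piece 2:y rests on {0:y}
piece 3:y rests on {2:y}
piece 4:y rests on {3:y}
piece 5:b rests on {1:b}
piece 6:a rests on {4:y, 5:b}
piece 7:z rests on {4:y}
piece 8:z rests on {7:z}
piece 9:y rests on {6:a, 8:z}
piece 10:b rests on {6:a}
minimal pieces: {0:y, 1:b}
ways to finish when only these pieces remain (= sum over removing one remaining piece with nothing left below it):
  1 left: {9}→1  {10}→1
  2 left: {8,9}→1  {9,10}→2
  3 left: {6,9,10}→2  {7,8,9}→1  {8,9,10}→3
  4 left: {5,6,9,10}→2  {6,8,9,10}→5  {7,8,9,10}→4
  5 left: {1,5,6,9,10}→2  {5,6,8,9,10}→7  {6,7,8,9,10}→9
  6 left: {1,5,6,8,9,10}→9  {4,6,7,8,9,10}→9  {5,6,7,8,9,10}→16
  7 left: {1,5,6,7,8,9,10}→25  {3,4,6,7,8,9,10}→9  {4,5,6,7,8,9,10}→25
  8 left: {1,4,5,6,7,8,9,10}→50  {2,3,4,6,7,8,9,10}→9  {3,4,5,6,7,8,9,10}→34
  9 left: {0,2,3,4,6,7,8,9,10}→9  {1,3,4,5,6,7,8,9,10}→84  {2,3,4,5,6,7,8,9,10}→43
  placing 0:y first → 127 extensions
  placing 1:b first → 52 extensions
total linear extensions = 179

179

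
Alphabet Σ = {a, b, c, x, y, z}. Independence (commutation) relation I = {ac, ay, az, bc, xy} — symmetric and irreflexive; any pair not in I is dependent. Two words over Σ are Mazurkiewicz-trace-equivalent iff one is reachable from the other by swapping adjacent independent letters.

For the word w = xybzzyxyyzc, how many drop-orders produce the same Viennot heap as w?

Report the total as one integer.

drop 0:x onto floor
drop 1:y onto floor
drop 2:b onto {0:x, 1:y}
drop 3:z onto {2:b}
drop 4:z onto {3:z}
drop 5:y onto {4:z}
drop 6:x onto {4:z}
drop 7:y onto {5:y}
drop 8:y onto {7:y}
drop 9:z onto {6:x, 8:y}
drop 10:c onto {9:z}
ground layer = {0:x, 1:y}
drop-orders for the pieces not yet dropped (sum over which currently-grounded one goes next):
  1 to go: {10} 1
  2 to go: {9,10} 1
  3 to go: {6,9,10} 1  {8,9,10} 1
  4 to go: {6,8,9,10} 2  {7,8,9,10} 1
  5 to go: {5,7,8,9,10} 1  {6,7,8,9,10} 3
  6 to go: {5,6,7,8,9,10} 4
  7 to go: {4,5,6,7,8,9,10} 4
  8 to go: {3,4,5,6,7,8,9,10} 4
  9 to go: {2,3,4,5,6,7,8,9,10} 4
  if 0:x drops first: 4 orders
  if 1:y drops first: 4 orders
heap linearizations: 8

8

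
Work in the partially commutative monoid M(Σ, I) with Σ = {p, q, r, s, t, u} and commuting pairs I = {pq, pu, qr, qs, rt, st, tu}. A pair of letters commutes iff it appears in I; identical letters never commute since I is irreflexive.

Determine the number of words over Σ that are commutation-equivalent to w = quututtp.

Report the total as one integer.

35

0(q) covers ∅
1(u) covers 0:q
2(u) covers 1:u
3(t) covers 0:q
4(u) covers 2:u
5(t) covers 3:t
6(t) covers 5:t
7(p) covers 6:t
floor of heap: 0:q
completions by unplaced set U, small U first (add the entries for U minus each lowest piece of U):
  |U|=1: {4}:1  {7}:1
  |U|=2: {2,4}:1  {4,7}:2  {6,7}:1
  |U|=3: {1,2,4}:1  {2,4,7}:3  {4,6,7}:3  {5,6,7}:1
  |U|=4: {1,2,4,7}:4  {2,4,6,7}:6  {3,5,6,7}:1  {4,5,6,7}:4
  |U|=5: {1,2,4,6,7}:10  {2,4,5,6,7}:10  {3,4,5,6,7}:5
  |U|=6: {1,2,4,5,6,7}:20  {2,3,4,5,6,7}:15
  start at 0(q): 35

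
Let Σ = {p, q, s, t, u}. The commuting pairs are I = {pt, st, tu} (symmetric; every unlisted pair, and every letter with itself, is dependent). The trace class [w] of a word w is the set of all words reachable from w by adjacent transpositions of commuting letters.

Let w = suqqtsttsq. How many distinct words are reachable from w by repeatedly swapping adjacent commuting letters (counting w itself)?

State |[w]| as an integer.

10

piece 0:s — minimal
piece 1:u rests on {0:s}
piece 2:q rests on {1:u}
piece 3:q rests on {2:q}
piece 4:t rests on {3:q}
piece 5:s rests on {3:q}
piece 6:t rests on {4:t}
piece 7:t rests on {6:t}
piece 8:s rests on {5:s}
piece 9:q rests on {7:t, 8:s}
minimal pieces: {0:s}
ways to finish when only these pieces remain (= sum over removing one remaining piece with nothing left below it):
  1 left: {9}→1
  2 left: {7,9}→1  {8,9}→1
  3 left: {5,8,9}→1  {6,7,9}→1  {7,8,9}→2
  4 left: {4,6,7,9}→1  {5,7,8,9}→3  {6,7,8,9}→3
  5 left: {4,6,7,8,9}→4  {5,6,7,8,9}→6
  6 left: {4,5,6,7,8,9}→10
  7 left: {3,4,5,6,7,8,9}→10
  8 left: {2,3,4,5,6,7,8,9}→10
  placing 0:s first → 10 extensions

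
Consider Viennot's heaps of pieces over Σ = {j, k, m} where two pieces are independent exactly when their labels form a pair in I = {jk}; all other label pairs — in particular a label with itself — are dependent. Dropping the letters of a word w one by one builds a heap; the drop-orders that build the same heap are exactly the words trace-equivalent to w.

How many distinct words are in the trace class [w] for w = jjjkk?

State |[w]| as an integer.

10

0(j) covers ∅
1(j) covers 0:j
2(j) covers 1:j
3(k) covers ∅
4(k) covers 3:k
floor of heap: 0:j, 3:k
completions by unplaced set U, small U first (add the entries for U minus each lowest piece of U):
  |U|=1: {2}:1  {4}:1
  |U|=2: {1,2}:1  {2,4}:2  {3,4}:1
  |U|=3: {0,1,2}:1  {1,2,4}:3  {2,3,4}:3
  start at 0(j): 6
  start at 3(k): 4
sum over floor = 10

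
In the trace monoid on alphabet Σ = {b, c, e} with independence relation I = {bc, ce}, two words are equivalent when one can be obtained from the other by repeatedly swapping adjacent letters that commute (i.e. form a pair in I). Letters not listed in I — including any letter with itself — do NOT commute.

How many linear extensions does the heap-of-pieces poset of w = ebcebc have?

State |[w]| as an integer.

0(e) covers ∅
1(b) covers 0:e
2(c) covers ∅
3(e) covers 1:b
4(b) covers 3:e
5(c) covers 2:c
floor of heap: 0:e, 2:c
completions by unplaced set U, small U first (add the entries for U minus each lowest piece of U):
  |U|=1: {4}:1  {5}:1
  |U|=2: {2,5}:1  {3,4}:1  {4,5}:2
  |U|=3: {1,3,4}:1  {2,4,5}:3  {3,4,5}:3
  |U|=4: {0,1,3,4}:1  {1,3,4,5}:4  {2,3,4,5}:6
  start at 0(e): 10
  start at 2(c): 5
sum over floor = 15

15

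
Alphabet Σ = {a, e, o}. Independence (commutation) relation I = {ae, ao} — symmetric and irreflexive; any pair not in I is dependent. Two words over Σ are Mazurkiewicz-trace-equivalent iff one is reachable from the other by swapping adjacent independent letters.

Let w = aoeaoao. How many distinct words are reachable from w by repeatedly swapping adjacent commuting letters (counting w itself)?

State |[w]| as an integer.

35

piece 0:a — minimal
piece 1:o — minimal
piece 2:e rests on {1:o}
piece 3:a rests on {0:a}
piece 4:o rests on {2:e}
piece 5:a rests on {3:a}
piece 6:o rests on {4:o}
minimal pieces: {0:a, 1:o}
ways to finish when only these pieces remain (= sum over removing one remaining piece with nothing left below it):
  1 left: {5}→1  {6}→1
  2 left: {3,5}→1  {4,6}→1  {5,6}→2
  3 left: {0,3,5}→1  {2,4,6}→1  {3,5,6}→3  {4,5,6}→3
  4 left: {0,3,5,6}→4  {1,2,4,6}→1  {2,4,5,6}→4  {3,4,5,6}→6
  5 left: {0,3,4,5,6}→10  {1,2,4,5,6}→5  {2,3,4,5,6}→10
  placing 0:a first → 15 extensions
  placing 1:o first → 20 extensions
total linear extensions = 35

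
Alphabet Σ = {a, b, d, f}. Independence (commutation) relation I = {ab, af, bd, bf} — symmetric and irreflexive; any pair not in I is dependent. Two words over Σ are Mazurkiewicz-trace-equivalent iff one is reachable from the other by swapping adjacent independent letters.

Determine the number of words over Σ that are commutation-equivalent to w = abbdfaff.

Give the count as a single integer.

112

#0=a has no predecessor
#1=b has no predecessor
#2=b depends on [1:b]
#3=d depends on [0:a]
#4=f depends on [3:d]
#5=a depends on [3:d]
#6=f depends on [4:f]
#7=f depends on [6:f]
sources: [0:a, 1:b]
N(rest) = Σ N(rest − s) over sources s of rest; N(one piece) = 1:
  size 1 → [2]=1  [5]=1  [7]=1
  size 2 → [1,2]=1  [2,5]=2  [2,7]=2  [5,7]=2  [6,7]=1
  size 3 → [1,2,5]=3  [1,2,7]=3  [2,5,7]=6  [2,6,7]=3  [4,6,7]=1  [5,6,7]=3
  size 4 → [1,2,5,7]=12  [1,2,6,7]=6  [2,4,6,7]=4  [2,5,6,7]=12  [4,5,6,7]=4
  size 5 → [1,2,4,6,7]=10  [1,2,5,6,7]=30  [2,4,5,6,7]=20  [3,4,5,6,7]=4
  size 6 → [0,3,4,5,6,7]=4  [1,2,4,5,6,7]=60  [2,3,4,5,6,7]=24
  first=0(a) contributes 84
  first=1(b) contributes 28
|[w]| = 112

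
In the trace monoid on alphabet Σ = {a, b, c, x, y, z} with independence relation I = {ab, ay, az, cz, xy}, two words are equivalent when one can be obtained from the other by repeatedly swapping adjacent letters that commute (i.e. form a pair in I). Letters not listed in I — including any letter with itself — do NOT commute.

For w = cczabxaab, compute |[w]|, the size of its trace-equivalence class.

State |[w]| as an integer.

drop 0:c onto floor
drop 1:c onto {0:c}
drop 2:z onto floor
drop 3:a onto {1:c}
drop 4:b onto {1:c, 2:z}
drop 5:x onto {3:a, 4:b}
drop 6:a onto {5:x}
drop 7:a onto {6:a}
drop 8:b onto {5:x}
ground layer = {0:c, 2:z}
drop-orders for the pieces not yet dropped (sum over which currently-grounded one goes next):
  1 to go: {7} 1  {8} 1
  2 to go: {6,7} 1  {7,8} 2
  3 to go: {6,7,8} 3
  4 to go: {5,6,7,8} 3
  5 to go: {3,5,6,7,8} 3  {4,5,6,7,8} 3
  6 to go: {2,4,5,6,7,8} 3  {3,4,5,6,7,8} 6
  7 to go: {1,3,4,5,6,7,8} 6  {2,3,4,5,6,7,8} 9
  if 0:c drops first: 15 orders
  if 2:z drops first: 6 orders
heap linearizations: 21

21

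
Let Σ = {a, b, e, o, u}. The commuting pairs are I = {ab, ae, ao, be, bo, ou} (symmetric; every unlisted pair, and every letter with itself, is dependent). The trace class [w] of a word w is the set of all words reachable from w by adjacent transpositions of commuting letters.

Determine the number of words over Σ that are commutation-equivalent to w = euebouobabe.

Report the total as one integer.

0(e) covers ∅
1(u) covers 0:e
2(e) covers 1:u
3(b) covers 1:u
4(o) covers 2:e
5(u) covers 2:e, 3:b
6(o) covers 4:o
7(b) covers 5:u
8(a) covers 5:u
9(b) covers 7:b
10(e) covers 5:u, 6:o
floor of heap: 0:e
completions by unplaced set U, small U first (add the entries for U minus each lowest piece of U):
  |U|=1: {8}:1  {9}:1  {10}:1
  |U|=2: {6,10}:1  {7,9}:1  {8,9}:2  {8,10}:2  {9,10}:2
  |U|=3: {4,6,10}:1  {6,8,10}:3  {6,9,10}:3  {7,8,9}:3  {7,9,10}:3  {8,9,10}:6
  |U|=4: {4,6,8,10}:4  {4,6,9,10}:4  {6,7,9,10}:6  {6,8,9,10}:12  {7,8,9,10}:12
  |U|=5: {4,6,7,9,10}:10  {4,6,8,9,10}:20  {5,7,8,9,10}:12  {6,7,8,9,10}:30
  |U|=6: {3,5,7,8,9,10}:12  {4,6,7,8,9,10}:60  {5,6,7,8,9,10}:42
  |U|=7: {3,5,6,7,8,9,10}:54  {4,5,6,7,8,9,10}:102
  |U|=8: {2,4,5,6,7,8,9,10}:102  {3,4,5,6,7,8,9,10}:156
  |U|=9: {2,3,4,5,6,7,8,9,10}:258
  start at 0(e): 258

258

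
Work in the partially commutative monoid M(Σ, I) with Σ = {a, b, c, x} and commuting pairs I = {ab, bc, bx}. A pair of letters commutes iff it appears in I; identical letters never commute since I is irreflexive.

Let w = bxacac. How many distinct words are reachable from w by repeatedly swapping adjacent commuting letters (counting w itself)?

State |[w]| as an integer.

piece 0:b — minimal
piece 1:x — minimal
piece 2:a rests on {1:x}
piece 3:c rests on {2:a}
piece 4:a rests on {3:c}
piece 5:c rests on {4:a}
minimal pieces: {0:b, 1:x}
ways to finish when only these pieces remain (= sum over removing one remaining piece with nothing left below it):
  1 left: {0}→1  {5}→1
  2 left: {0,5}→2  {4,5}→1
  3 left: {0,4,5}→3  {3,4,5}→1
  4 left: {0,3,4,5}→4  {2,3,4,5}→1
  placing 0:b first → 1 extensions
  placing 1:x first → 5 extensions
total linear extensions = 6

6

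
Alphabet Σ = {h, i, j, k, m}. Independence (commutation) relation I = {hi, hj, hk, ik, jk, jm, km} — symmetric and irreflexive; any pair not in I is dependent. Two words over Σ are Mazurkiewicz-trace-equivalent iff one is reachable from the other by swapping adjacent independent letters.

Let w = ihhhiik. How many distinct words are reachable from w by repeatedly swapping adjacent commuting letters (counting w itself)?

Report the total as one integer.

piece 0:i — minimal
piece 1:h — minimal
piece 2:h rests on {1:h}
piece 3:h rests on {2:h}
piece 4:i rests on {0:i}
piece 5:i rests on {4:i}
piece 6:k — minimal
minimal pieces: {0:i, 1:h, 6:k}
ways to finish when only these pieces remain (= sum over removing one remaining piece with nothing left below it):
  1 left: {3}→1  {5}→1  {6}→1
  2 left: {2,3}→1  {3,5}→2  {3,6}→2  {4,5}→1  {5,6}→2
  3 left: {0,4,5}→1  {1,2,3}→1  {2,3,5}→3  {2,3,6}→3  {3,4,5}→3  {3,5,6}→6  {4,5,6}→3
  4 left: {0,3,4,5}→4  {0,4,5,6}→4  {1,2,3,5}→4  {1,2,3,6}→4  {2,3,4,5}→6  {2,3,5,6}→12  {3,4,5,6}→12
  5 left: {0,2,3,4,5}→10  {0,3,4,5,6}→20  {1,2,3,4,5}→10  {1,2,3,5,6}→20  {2,3,4,5,6}→30
  placing 0:i first → 60 extensions
  placing 1:h first → 60 extensions
  placing 6:k first → 20 extensions
total linear extensions = 140

140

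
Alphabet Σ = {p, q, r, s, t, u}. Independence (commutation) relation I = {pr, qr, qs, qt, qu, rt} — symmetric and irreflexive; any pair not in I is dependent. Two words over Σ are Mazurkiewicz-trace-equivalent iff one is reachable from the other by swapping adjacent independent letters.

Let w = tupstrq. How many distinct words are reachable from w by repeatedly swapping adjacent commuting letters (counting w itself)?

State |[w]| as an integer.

#0=t has no predecessor
#1=u depends on [0:t]
#2=p depends on [1:u]
#3=s depends on [2:p]
#4=t depends on [3:s]
#5=r depends on [3:s]
#6=q depends on [2:p]
sources: [0:t]
N(rest) = Σ N(rest − s) over sources s of rest; N(one piece) = 1:
  size 1 → [4]=1  [5]=1  [6]=1
  size 2 → [4,5]=2  [4,6]=2  [5,6]=2
  size 3 → [3,4,5]=2  [4,5,6]=6
  size 4 → [3,4,5,6]=8
  size 5 → [2,3,4,5,6]=8
  first=0(t) contributes 8

8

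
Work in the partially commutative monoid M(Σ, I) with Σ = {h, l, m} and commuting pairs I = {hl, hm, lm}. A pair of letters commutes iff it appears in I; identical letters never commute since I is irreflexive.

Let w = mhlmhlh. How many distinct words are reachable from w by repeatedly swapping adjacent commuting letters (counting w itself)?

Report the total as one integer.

drop 0:m onto floor
drop 1:h onto floor
drop 2:l onto floor
drop 3:m onto {0:m}
drop 4:h onto {1:h}
drop 5:l onto {2:l}
drop 6:h onto {4:h}
ground layer = {0:m, 1:h, 2:l}
drop-orders for the pieces not yet dropped (sum over which currently-grounded one goes next):
  1 to go: {3} 1  {5} 1  {6} 1
  2 to go: {0,3} 1  {2,5} 1  {3,5} 2  {3,6} 2  {4,6} 1  {5,6} 2
  3 to go: {0,3,5} 3  {0,3,6} 3  {1,4,6} 1  {2,3,5} 3  {2,5,6} 3  {3,4,6} 3  {3,5,6} 6  {4,5,6} 3
  4 to go: {0,2,3,5} 6  {0,3,4,6} 6  {0,3,5,6} 12  {1,3,4,6} 4  {1,4,5,6} 4  {2,3,5,6} 12  {2,4,5,6} 6  {3,4,5,6} 12
  5 to go: {0,1,3,4,6} 10  {0,2,3,5,6} 30  {0,3,4,5,6} 30  {1,2,4,5,6} 10  {1,3,4,5,6} 20  {2,3,4,5,6} 30
  if 0:m drops first: 60 orders
  if 1:h drops first: 90 orders
  if 2:l drops first: 60 orders
heap linearizations: 210

210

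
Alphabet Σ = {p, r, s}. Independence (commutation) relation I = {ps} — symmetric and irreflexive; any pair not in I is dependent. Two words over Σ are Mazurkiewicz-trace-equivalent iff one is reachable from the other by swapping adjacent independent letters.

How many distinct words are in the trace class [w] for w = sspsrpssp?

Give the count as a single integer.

24

#0=s has no predecessor
#1=s depends on [0:s]
#2=p has no predecessor
#3=s depends on [1:s]
#4=r depends on [2:p, 3:s]
#5=p depends on [4:r]
#6=s depends on [4:r]
#7=s depends on [6:s]
#8=p depends on [5:p]
sources: [0:s, 2:p]
N(rest) = Σ N(rest − s) over sources s of rest; N(one piece) = 1:
  size 1 → [7]=1  [8]=1
  size 2 → [5,8]=1  [6,7]=1  [7,8]=2
  size 3 → [5,7,8]=3  [6,7,8]=3
  size 4 → [5,6,7,8]=6
  size 5 → [4,5,6,7,8]=6
  size 6 → [2,4,5,6,7,8]=6  [3,4,5,6,7,8]=6
  size 7 → [1,3,4,5,6,7,8]=6  [2,3,4,5,6,7,8]=12
  first=0(s) contributes 18
  first=2(p) contributes 6
|[w]| = 24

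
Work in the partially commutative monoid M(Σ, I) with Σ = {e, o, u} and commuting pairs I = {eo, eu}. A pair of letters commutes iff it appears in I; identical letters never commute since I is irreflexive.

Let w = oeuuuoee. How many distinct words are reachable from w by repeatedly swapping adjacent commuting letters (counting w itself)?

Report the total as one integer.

56

0(o) covers ∅
1(e) covers ∅
2(u) covers 0:o
3(u) covers 2:u
4(u) covers 3:u
5(o) covers 4:u
6(e) covers 1:e
7(e) covers 6:e
floor of heap: 0:o, 1:e
completions by unplaced set U, small U first (add the entries for U minus each lowest piece of U):
  |U|=1: {5}:1  {7}:1
  |U|=2: {4,5}:1  {5,7}:2  {6,7}:1
  |U|=3: {1,6,7}:1  {3,4,5}:1  {4,5,7}:3  {5,6,7}:3
  |U|=4: {1,5,6,7}:4  {2,3,4,5}:1  {3,4,5,7}:4  {4,5,6,7}:6
  |U|=5: {0,2,3,4,5}:1  {1,4,5,6,7}:10  {2,3,4,5,7}:5  {3,4,5,6,7}:10
  |U|=6: {0,2,3,4,5,7}:6  {1,3,4,5,6,7}:20  {2,3,4,5,6,7}:15
  start at 0(o): 35
  start at 1(e): 21
sum over floor = 56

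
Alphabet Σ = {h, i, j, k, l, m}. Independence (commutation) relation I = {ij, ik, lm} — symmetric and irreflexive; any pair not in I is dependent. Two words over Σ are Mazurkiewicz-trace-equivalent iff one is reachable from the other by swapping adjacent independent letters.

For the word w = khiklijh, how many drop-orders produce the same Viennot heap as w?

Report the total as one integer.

4

piece 0:k — minimal
piece 1:h rests on {0:k}
piece 2:i rests on {1:h}
piece 3:k rests on {1:h}
piece 4:l rests on {2:i, 3:k}
piece 5:i rests on {4:l}
piece 6:j rests on {4:l}
piece 7:h rests on {5:i, 6:j}
minimal pieces: {0:k}
ways to finish when only these pieces remain (= sum over removing one remaining piece with nothing left below it):
  1 left: {7}→1
  2 left: {5,7}→1  {6,7}→1
  3 left: {5,6,7}→2
  4 left: {4,5,6,7}→2
  5 left: {2,4,5,6,7}→2  {3,4,5,6,7}→2
  6 left: {2,3,4,5,6,7}→4
  placing 0:k first → 4 extensions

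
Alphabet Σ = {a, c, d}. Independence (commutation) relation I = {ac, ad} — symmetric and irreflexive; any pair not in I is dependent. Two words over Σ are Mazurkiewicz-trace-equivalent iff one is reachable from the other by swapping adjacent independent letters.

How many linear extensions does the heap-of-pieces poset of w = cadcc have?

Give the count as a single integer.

0(c) covers ∅
1(a) covers ∅
2(d) covers 0:c
3(c) covers 2:d
4(c) covers 3:c
floor of heap: 0:c, 1:a
completions by unplaced set U, small U first (add the entries for U minus each lowest piece of U):
  |U|=1: {1}:1  {4}:1
  |U|=2: {1,4}:2  {3,4}:1
  |U|=3: {1,3,4}:3  {2,3,4}:1
  start at 0(c): 4
  start at 1(a): 1
sum over floor = 5

5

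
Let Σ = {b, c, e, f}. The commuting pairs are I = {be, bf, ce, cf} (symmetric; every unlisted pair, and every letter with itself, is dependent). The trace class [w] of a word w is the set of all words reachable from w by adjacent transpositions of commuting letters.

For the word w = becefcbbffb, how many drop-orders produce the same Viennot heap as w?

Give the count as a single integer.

piece 0:b — minimal
piece 1:e — minimal
piece 2:c rests on {0:b}
piece 3:e rests on {1:e}
piece 4:f rests on {3:e}
piece 5:c rests on {2:c}
piece 6:b rests on {5:c}
piece 7:b rests on {6:b}
piece 8:f rests on {4:f}
piece 9:f rests on {8:f}
piece 10:b rests on {7:b}
minimal pieces: {0:b, 1:e}
ways to finish when only these pieces remain (= sum over removing one remaining piece with nothing left below it):
  1 left: {9}→1  {10}→1
  2 left: {7,10}→1  {8,9}→1  {9,10}→2
  3 left: {4,8,9}→1  {6,7,10}→1  {7,9,10}→3  {8,9,10}→3
  4 left: {3,4,8,9}→1  {4,8,9,10}→4  {5,6,7,10}→1  {6,7,9,10}→4  {7,8,9,10}→6
  5 left: {1,3,4,8,9}→1  {2,5,6,7,10}→1  {3,4,8,9,10}→5  {4,7,8,9,10}→10  {5,6,7,9,10}→5  {6,7,8,9,10}→10
  6 left: {0,2,5,6,7,10}→1  {1,3,4,8,9,10}→6  {2,5,6,7,9,10}→6  {3,4,7,8,9,10}→15  {4,6,7,8,9,10}→20  {5,6,7,8,9,10}→15
  7 left: {0,2,5,6,7,9,10}→7  {1,3,4,7,8,9,10}→21  {2,5,6,7,8,9,10}→21  {3,4,6,7,8,9,10}→35  {4,5,6,7,8,9,10}→35
  8 left: {0,2,5,6,7,8,9,10}→28  {1,3,4,6,7,8,9,10}→56  {2,4,5,6,7,8,9,10}→56  {3,4,5,6,7,8,9,10}→70
  9 left: {0,2,4,5,6,7,8,9,10}→84  {1,3,4,5,6,7,8,9,10}→126  {2,3,4,5,6,7,8,9,10}→126
  placing 0:b first → 252 extensions
  placing 1:e first → 210 extensions
total linear extensions = 462

462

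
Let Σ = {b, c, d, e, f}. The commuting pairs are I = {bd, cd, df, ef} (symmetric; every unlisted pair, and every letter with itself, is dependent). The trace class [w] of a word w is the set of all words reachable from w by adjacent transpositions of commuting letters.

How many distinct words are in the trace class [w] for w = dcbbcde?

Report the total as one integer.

0(d) covers ∅
1(c) covers ∅
2(b) covers 1:c
3(b) covers 2:b
4(c) covers 3:b
5(d) covers 0:d
6(e) covers 4:c, 5:d
floor of heap: 0:d, 1:c
completions by unplaced set U, small U first (add the entries for U minus each lowest piece of U):
  |U|=1: {6}:1
  |U|=2: {4,6}:1  {5,6}:1
  |U|=3: {0,5,6}:1  {3,4,6}:1  {4,5,6}:2
  |U|=4: {0,4,5,6}:3  {2,3,4,6}:1  {3,4,5,6}:3
  |U|=5: {0,3,4,5,6}:6  {1,2,3,4,6}:1  {2,3,4,5,6}:4
  start at 0(d): 5
  start at 1(c): 10
sum over floor = 15

15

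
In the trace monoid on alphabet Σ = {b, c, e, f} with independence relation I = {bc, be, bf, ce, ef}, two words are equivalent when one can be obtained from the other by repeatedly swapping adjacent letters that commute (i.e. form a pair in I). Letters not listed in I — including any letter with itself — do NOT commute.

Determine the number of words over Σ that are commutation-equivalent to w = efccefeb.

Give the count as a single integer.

0(e) covers ∅
1(f) covers ∅
2(c) covers 1:f
3(c) covers 2:c
4(e) covers 0:e
5(f) covers 3:c
6(e) covers 4:e
7(b) covers ∅
floor of heap: 0:e, 1:f, 7:b
completions by unplaced set U, small U first (add the entries for U minus each lowest piece of U):
  |U|=1: {5}:1  {6}:1  {7}:1
  |U|=2: {3,5}:1  {4,6}:1  {5,6}:2  {5,7}:2  {6,7}:2
  |U|=3: {0,4,6}:1  {2,3,5}:1  {3,5,6}:3  {3,5,7}:3  {4,5,6}:3  {4,6,7}:3  {5,6,7}:6
  |U|=4: {0,4,5,6}:4  {0,4,6,7}:4  {1,2,3,5}:1  {2,3,5,6}:4  {2,3,5,7}:4  {3,4,5,6}:6  {3,5,6,7}:12  {4,5,6,7}:12
  |U|=5: {0,3,4,5,6}:10  {0,4,5,6,7}:20  {1,2,3,5,6}:5  {1,2,3,5,7}:5  {2,3,4,5,6}:10  {2,3,5,6,7}:20  {3,4,5,6,7}:30
  |U|=6: {0,2,3,4,5,6}:20  {0,3,4,5,6,7}:60  {1,2,3,4,5,6}:15  {1,2,3,5,6,7}:30  {2,3,4,5,6,7}:60
  start at 0(e): 105
  start at 1(f): 140
  start at 7(b): 35
sum over floor = 280

280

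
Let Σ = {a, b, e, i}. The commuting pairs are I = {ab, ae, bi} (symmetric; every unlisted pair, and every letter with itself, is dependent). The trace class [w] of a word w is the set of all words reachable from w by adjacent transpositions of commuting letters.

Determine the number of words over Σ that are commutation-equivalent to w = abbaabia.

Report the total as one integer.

56

piece 0:a — minimal
piece 1:b — minimal
piece 2:b rests on {1:b}
piece 3:a rests on {0:a}
piece 4:a rests on {3:a}
piece 5:b rests on {2:b}
piece 6:i rests on {4:a}
piece 7:a rests on {6:i}
minimal pieces: {0:a, 1:b}
ways to finish when only these pieces remain (= sum over removing one remaining piece with nothing left below it):
  1 left: {5}→1  {7}→1
  2 left: {2,5}→1  {5,7}→2  {6,7}→1
  3 left: {1,2,5}→1  {2,5,7}→3  {4,6,7}→1  {5,6,7}→3
  4 left: {1,2,5,7}→4  {2,5,6,7}→6  {3,4,6,7}→1  {4,5,6,7}→4
  5 left: {0,3,4,6,7}→1  {1,2,5,6,7}→10  {2,4,5,6,7}→10  {3,4,5,6,7}→5
  6 left: {0,3,4,5,6,7}→6  {1,2,4,5,6,7}→20  {2,3,4,5,6,7}→15
  placing 0:a first → 35 extensions
  placing 1:b first → 21 extensions
total linear extensions = 56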